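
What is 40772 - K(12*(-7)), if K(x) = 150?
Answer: 40622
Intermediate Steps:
40772 - K(12*(-7)) = 40772 - 1*150 = 40772 - 150 = 40622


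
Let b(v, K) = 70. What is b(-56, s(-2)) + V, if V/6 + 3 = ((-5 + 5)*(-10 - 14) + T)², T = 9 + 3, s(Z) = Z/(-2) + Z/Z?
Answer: 916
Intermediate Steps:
s(Z) = 1 - Z/2 (s(Z) = Z*(-½) + 1 = -Z/2 + 1 = 1 - Z/2)
T = 12
V = 846 (V = -18 + 6*((-5 + 5)*(-10 - 14) + 12)² = -18 + 6*(0*(-24) + 12)² = -18 + 6*(0 + 12)² = -18 + 6*12² = -18 + 6*144 = -18 + 864 = 846)
b(-56, s(-2)) + V = 70 + 846 = 916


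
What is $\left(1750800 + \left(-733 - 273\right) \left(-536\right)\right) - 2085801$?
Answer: $204215$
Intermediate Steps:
$\left(1750800 + \left(-733 - 273\right) \left(-536\right)\right) - 2085801 = \left(1750800 - -539216\right) - 2085801 = \left(1750800 + 539216\right) - 2085801 = 2290016 - 2085801 = 204215$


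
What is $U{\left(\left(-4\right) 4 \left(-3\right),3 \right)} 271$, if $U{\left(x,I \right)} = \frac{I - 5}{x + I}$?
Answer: $- \frac{542}{51} \approx -10.627$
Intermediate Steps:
$U{\left(x,I \right)} = \frac{-5 + I}{I + x}$
$U{\left(\left(-4\right) 4 \left(-3\right),3 \right)} 271 = \frac{-5 + 3}{3 + \left(-4\right) 4 \left(-3\right)} 271 = \frac{1}{3 - -48} \left(-2\right) 271 = \frac{1}{3 + 48} \left(-2\right) 271 = \frac{1}{51} \left(-2\right) 271 = \left(- \frac{2}{51}\right) 271 = - \frac{542}{51}$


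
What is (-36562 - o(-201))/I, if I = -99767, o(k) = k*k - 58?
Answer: 76905/99767 ≈ 0.77085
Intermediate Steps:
o(k) = -58 + k² (o(k) = k² - 58 = -58 + k²)
(-36562 - o(-201))/I = (-36562 - (-58 + (-201)²))/(-99767) = (-36562 - (-58 + 40401))*(-1/99767) = (-36562 - 1*40343)*(-1/99767) = (-36562 - 40343)*(-1/99767) = -76905*(-1/99767) = 76905/99767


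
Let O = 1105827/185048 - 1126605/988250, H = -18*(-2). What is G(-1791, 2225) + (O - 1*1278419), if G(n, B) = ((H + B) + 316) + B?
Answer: -5891984593593/4626200 ≈ -1.2736e+6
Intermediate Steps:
H = 36
G(n, B) = 352 + 2*B (G(n, B) = ((36 + B) + 316) + B = (352 + B) + B = 352 + 2*B)
O = 22371807/4626200 (O = 1105827*(1/185048) - 1126605*1/988250 = 1105827/185048 - 57/50 = 22371807/4626200 ≈ 4.8359)
G(-1791, 2225) + (O - 1*1278419) = (352 + 2*2225) + (22371807/4626200 - 1*1278419) = (352 + 4450) + (22371807/4626200 - 1278419) = 4802 - 5914199605993/4626200 = -5891984593593/4626200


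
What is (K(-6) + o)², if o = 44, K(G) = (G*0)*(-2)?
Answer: 1936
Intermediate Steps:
K(G) = 0 (K(G) = 0*(-2) = 0)
(K(-6) + o)² = (0 + 44)² = 44² = 1936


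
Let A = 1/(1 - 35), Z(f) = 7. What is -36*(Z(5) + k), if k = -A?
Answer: -4302/17 ≈ -253.06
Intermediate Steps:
A = -1/34 (A = 1/(-34) = -1/34 ≈ -0.029412)
k = 1/34 (k = -1*(-1/34) = 1/34 ≈ 0.029412)
-36*(Z(5) + k) = -36*(7 + 1/34) = -36*239/34 = -4302/17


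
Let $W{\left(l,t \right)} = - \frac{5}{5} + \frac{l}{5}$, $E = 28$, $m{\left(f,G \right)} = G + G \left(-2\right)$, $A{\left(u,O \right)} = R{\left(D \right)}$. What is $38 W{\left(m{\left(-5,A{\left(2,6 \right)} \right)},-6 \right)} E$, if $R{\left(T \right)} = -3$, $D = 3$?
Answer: $- \frac{2128}{5} \approx -425.6$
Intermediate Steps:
$A{\left(u,O \right)} = -3$
$m{\left(f,G \right)} = - G$ ($m{\left(f,G \right)} = G - 2 G = - G$)
$W{\left(l,t \right)} = -1 + \frac{l}{5}$ ($W{\left(l,t \right)} = \left(-5\right) \frac{1}{5} + l \frac{1}{5} = -1 + \frac{l}{5}$)
$38 W{\left(m{\left(-5,A{\left(2,6 \right)} \right)},-6 \right)} E = 38 \left(-1 + \frac{\left(-1\right) \left(-3\right)}{5}\right) 28 = 38 \left(-1 + \frac{1}{5} \cdot 3\right) 28 = 38 \left(-1 + \frac{3}{5}\right) 28 = 38 \left(- \frac{2}{5}\right) 28 = \left(- \frac{76}{5}\right) 28 = - \frac{2128}{5}$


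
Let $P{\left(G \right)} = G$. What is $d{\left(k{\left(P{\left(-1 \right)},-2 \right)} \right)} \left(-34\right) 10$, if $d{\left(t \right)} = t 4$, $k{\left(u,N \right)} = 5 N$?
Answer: $13600$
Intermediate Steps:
$d{\left(t \right)} = 4 t$
$d{\left(k{\left(P{\left(-1 \right)},-2 \right)} \right)} \left(-34\right) 10 = 4 \cdot 5 \left(-2\right) \left(-34\right) 10 = 4 \left(-10\right) \left(-34\right) 10 = \left(-40\right) \left(-34\right) 10 = 1360 \cdot 10 = 13600$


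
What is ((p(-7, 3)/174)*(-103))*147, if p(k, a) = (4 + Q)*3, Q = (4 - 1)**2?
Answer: -196833/58 ≈ -3393.7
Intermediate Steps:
Q = 9 (Q = 3**2 = 9)
p(k, a) = 39 (p(k, a) = (4 + 9)*3 = 13*3 = 39)
((p(-7, 3)/174)*(-103))*147 = ((39/174)*(-103))*147 = ((39*(1/174))*(-103))*147 = ((13/58)*(-103))*147 = -1339/58*147 = -196833/58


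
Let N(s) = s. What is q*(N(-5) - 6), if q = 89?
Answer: -979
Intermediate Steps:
q*(N(-5) - 6) = 89*(-5 - 6) = 89*(-11) = -979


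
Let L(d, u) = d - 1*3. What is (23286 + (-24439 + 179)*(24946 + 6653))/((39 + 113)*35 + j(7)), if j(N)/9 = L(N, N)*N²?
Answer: -383284227/3542 ≈ -1.0821e+5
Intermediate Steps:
L(d, u) = -3 + d (L(d, u) = d - 3 = -3 + d)
j(N) = 9*N²*(-3 + N) (j(N) = 9*((-3 + N)*N²) = 9*(N²*(-3 + N)) = 9*N²*(-3 + N))
(23286 + (-24439 + 179)*(24946 + 6653))/((39 + 113)*35 + j(7)) = (23286 + (-24439 + 179)*(24946 + 6653))/((39 + 113)*35 + 9*7²*(-3 + 7)) = (23286 - 24260*31599)/(152*35 + 9*49*4) = (23286 - 766591740)/(5320 + 1764) = -766568454/7084 = -766568454*1/7084 = -383284227/3542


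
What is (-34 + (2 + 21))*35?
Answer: -385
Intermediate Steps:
(-34 + (2 + 21))*35 = (-34 + 23)*35 = -11*35 = -385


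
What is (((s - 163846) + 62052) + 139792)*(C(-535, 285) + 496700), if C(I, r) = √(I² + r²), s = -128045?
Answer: -44726344900 - 450235*√14698 ≈ -4.4781e+10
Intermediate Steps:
(((s - 163846) + 62052) + 139792)*(C(-535, 285) + 496700) = (((-128045 - 163846) + 62052) + 139792)*(√((-535)² + 285²) + 496700) = ((-291891 + 62052) + 139792)*(√(286225 + 81225) + 496700) = (-229839 + 139792)*(√367450 + 496700) = -90047*(5*√14698 + 496700) = -90047*(496700 + 5*√14698) = -44726344900 - 450235*√14698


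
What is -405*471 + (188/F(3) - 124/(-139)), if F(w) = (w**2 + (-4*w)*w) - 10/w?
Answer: -2412927107/12649 ≈ -1.9076e+5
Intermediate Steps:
F(w) = -10/w - 3*w**2 (F(w) = (w**2 - 4*w**2) - 10/w = -3*w**2 - 10/w = -10/w - 3*w**2)
-405*471 + (188/F(3) - 124/(-139)) = -405*471 + (188/(((-10 - 3*3**3)/3)) - 124/(-139)) = -190755 + (188/(((-10 - 3*27)/3)) - 124*(-1/139)) = -190755 + (188/(((-10 - 81)/3)) + 124/139) = -190755 + (188/(((1/3)*(-91))) + 124/139) = -190755 + (188/(-91/3) + 124/139) = -190755 + (188*(-3/91) + 124/139) = -190755 + (-564/91 + 124/139) = -190755 - 67112/12649 = -2412927107/12649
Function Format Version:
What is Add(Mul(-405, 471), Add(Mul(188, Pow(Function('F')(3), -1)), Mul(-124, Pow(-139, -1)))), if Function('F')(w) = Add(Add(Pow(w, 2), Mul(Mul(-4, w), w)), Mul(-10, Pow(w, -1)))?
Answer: Rational(-2412927107, 12649) ≈ -1.9076e+5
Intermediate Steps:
Function('F')(w) = Add(Mul(-10, Pow(w, -1)), Mul(-3, Pow(w, 2))) (Function('F')(w) = Add(Add(Pow(w, 2), Mul(-4, Pow(w, 2))), Mul(-10, Pow(w, -1))) = Add(Mul(-3, Pow(w, 2)), Mul(-10, Pow(w, -1))) = Add(Mul(-10, Pow(w, -1)), Mul(-3, Pow(w, 2))))
Add(Mul(-405, 471), Add(Mul(188, Pow(Function('F')(3), -1)), Mul(-124, Pow(-139, -1)))) = Add(Mul(-405, 471), Add(Mul(188, Pow(Mul(Pow(3, -1), Add(-10, Mul(-3, Pow(3, 3)))), -1)), Mul(-124, Pow(-139, -1)))) = Add(-190755, Add(Mul(188, Pow(Mul(Rational(1, 3), Add(-10, Mul(-3, 27))), -1)), Mul(-124, Rational(-1, 139)))) = Add(-190755, Add(Mul(188, Pow(Mul(Rational(1, 3), Add(-10, -81)), -1)), Rational(124, 139))) = Add(-190755, Add(Mul(188, Pow(Mul(Rational(1, 3), -91), -1)), Rational(124, 139))) = Add(-190755, Add(Mul(188, Pow(Rational(-91, 3), -1)), Rational(124, 139))) = Add(-190755, Add(Mul(188, Rational(-3, 91)), Rational(124, 139))) = Add(-190755, Add(Rational(-564, 91), Rational(124, 139))) = Add(-190755, Rational(-67112, 12649)) = Rational(-2412927107, 12649)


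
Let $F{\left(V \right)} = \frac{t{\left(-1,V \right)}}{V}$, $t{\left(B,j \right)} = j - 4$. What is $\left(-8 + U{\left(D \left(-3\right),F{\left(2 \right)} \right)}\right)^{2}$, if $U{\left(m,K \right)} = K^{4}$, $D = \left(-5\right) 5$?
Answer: $49$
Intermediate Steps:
$t{\left(B,j \right)} = -4 + j$
$F{\left(V \right)} = \frac{-4 + V}{V}$
$D = -25$
$\left(-8 + U{\left(D \left(-3\right),F{\left(2 \right)} \right)}\right)^{2} = \left(-8 + \left(\frac{-4 + 2}{2}\right)^{4}\right)^{2} = \left(-8 + \left(\frac{1}{2} \left(-2\right)\right)^{4}\right)^{2} = \left(-8 + \left(-1\right)^{4}\right)^{2} = \left(-8 + 1\right)^{2} = \left(-7\right)^{2} = 49$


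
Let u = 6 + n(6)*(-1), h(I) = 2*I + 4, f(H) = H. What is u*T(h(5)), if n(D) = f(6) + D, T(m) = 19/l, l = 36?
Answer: -19/6 ≈ -3.1667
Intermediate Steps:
h(I) = 4 + 2*I
T(m) = 19/36
n(D) = 6 + D
u = -6 (u = 6 + (6 + 6)*(-1) = 6 + 12*(-1) = 6 - 12 = -6)
u*T(h(5)) = -6*19/36 = -19/6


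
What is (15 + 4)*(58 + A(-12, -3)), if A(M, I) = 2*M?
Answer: 646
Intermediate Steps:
(15 + 4)*(58 + A(-12, -3)) = (15 + 4)*(58 + 2*(-12)) = 19*(58 - 24) = 19*34 = 646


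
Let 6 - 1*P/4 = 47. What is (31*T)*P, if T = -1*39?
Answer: 198276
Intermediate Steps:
P = -164 (P = 24 - 4*47 = 24 - 188 = -164)
T = -39
(31*T)*P = (31*(-39))*(-164) = -1209*(-164) = 198276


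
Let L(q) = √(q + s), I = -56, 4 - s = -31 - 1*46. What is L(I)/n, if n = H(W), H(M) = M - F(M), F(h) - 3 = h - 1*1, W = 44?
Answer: -5/2 ≈ -2.5000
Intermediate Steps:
s = 81 (s = 4 - (-31 - 1*46) = 4 - (-31 - 46) = 4 - 1*(-77) = 4 + 77 = 81)
F(h) = 2 + h (F(h) = 3 + (h - 1*1) = 3 + (h - 1) = 3 + (-1 + h) = 2 + h)
L(q) = √(81 + q) (L(q) = √(q + 81) = √(81 + q))
H(M) = -2 (H(M) = M - (2 + M) = M + (-2 - M) = -2)
n = -2
L(I)/n = √(81 - 56)/(-2) = √25*(-½) = 5*(-½) = -5/2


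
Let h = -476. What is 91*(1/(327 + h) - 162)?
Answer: -2196649/149 ≈ -14743.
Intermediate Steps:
91*(1/(327 + h) - 162) = 91*(1/(327 - 476) - 162) = 91*(1/(-149) - 162) = 91*(-1/149 - 162) = 91*(-24139/149) = -2196649/149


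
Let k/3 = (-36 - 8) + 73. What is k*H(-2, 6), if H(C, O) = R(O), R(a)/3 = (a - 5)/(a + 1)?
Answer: 261/7 ≈ 37.286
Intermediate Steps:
R(a) = 3*(-5 + a)/(1 + a) (R(a) = 3*((a - 5)/(a + 1)) = 3*((-5 + a)/(1 + a)) = 3*(-5 + a)/(1 + a))
H(C, O) = 3*(-5 + O)/(1 + O)
k = 87 (k = 3*((-36 - 8) + 73) = 3*(-44 + 73) = 3*29 = 87)
k*H(-2, 6) = 87*(3*(-5 + 6)/(1 + 6)) = 87*(3*1/7) = 87*(3*(⅐)*1) = 87*(3/7) = 261/7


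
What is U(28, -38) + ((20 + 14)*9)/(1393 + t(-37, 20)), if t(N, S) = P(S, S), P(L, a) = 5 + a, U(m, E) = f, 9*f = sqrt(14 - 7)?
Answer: 153/709 + sqrt(7)/9 ≈ 0.50977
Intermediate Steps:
f = sqrt(7)/9 (f = sqrt(14 - 7)/9 = sqrt(7)/9 ≈ 0.29397)
U(m, E) = sqrt(7)/9
t(N, S) = 5 + S
U(28, -38) + ((20 + 14)*9)/(1393 + t(-37, 20)) = sqrt(7)/9 + ((20 + 14)*9)/(1393 + (5 + 20)) = sqrt(7)/9 + (34*9)/(1393 + 25) = sqrt(7)/9 + 306/1418 = sqrt(7)/9 + 306*(1/1418) = sqrt(7)/9 + 153/709 = 153/709 + sqrt(7)/9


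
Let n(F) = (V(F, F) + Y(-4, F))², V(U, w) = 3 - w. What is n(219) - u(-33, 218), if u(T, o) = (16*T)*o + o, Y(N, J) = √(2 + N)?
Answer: 161540 - 432*I*√2 ≈ 1.6154e+5 - 610.94*I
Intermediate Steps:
u(T, o) = o + 16*T*o (u(T, o) = 16*T*o + o = o + 16*T*o)
n(F) = (3 - F + I*√2)² (n(F) = ((3 - F) + √(2 - 4))² = ((3 - F) + √(-2))² = ((3 - F) + I*√2)² = (3 - F + I*√2)²)
n(219) - u(-33, 218) = (3 - 1*219 + I*√2)² - 218*(1 + 16*(-33)) = (3 - 219 + I*√2)² - 218*(1 - 528) = (-216 + I*√2)² - 218*(-527) = (-216 + I*√2)² - 1*(-114886) = (-216 + I*√2)² + 114886 = 114886 + (-216 + I*√2)²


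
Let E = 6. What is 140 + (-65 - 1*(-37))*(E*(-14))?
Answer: 2492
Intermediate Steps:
140 + (-65 - 1*(-37))*(E*(-14)) = 140 + (-65 - 1*(-37))*(6*(-14)) = 140 + (-65 + 37)*(-84) = 140 - 28*(-84) = 140 + 2352 = 2492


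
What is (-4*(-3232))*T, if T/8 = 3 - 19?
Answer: -1654784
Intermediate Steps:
T = -128 (T = 8*(3 - 19) = 8*(-16) = -128)
(-4*(-3232))*T = -4*(-3232)*(-128) = 12928*(-128) = -1654784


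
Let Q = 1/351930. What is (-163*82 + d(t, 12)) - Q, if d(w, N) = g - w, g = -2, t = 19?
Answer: -4711286911/351930 ≈ -13387.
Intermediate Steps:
Q = 1/351930 ≈ 2.8415e-6
d(w, N) = -2 - w
(-163*82 + d(t, 12)) - Q = (-163*82 + (-2 - 1*19)) - 1*1/351930 = (-13366 + (-2 - 19)) - 1/351930 = (-13366 - 21) - 1/351930 = -13387 - 1/351930 = -4711286911/351930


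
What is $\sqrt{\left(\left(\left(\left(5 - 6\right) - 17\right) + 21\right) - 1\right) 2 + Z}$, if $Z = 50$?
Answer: $3 \sqrt{6} \approx 7.3485$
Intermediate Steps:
$\sqrt{\left(\left(\left(\left(5 - 6\right) - 17\right) + 21\right) - 1\right) 2 + Z} = \sqrt{\left(\left(\left(\left(5 - 6\right) - 17\right) + 21\right) - 1\right) 2 + 50} = \sqrt{\left(\left(\left(-1 - 17\right) + 21\right) - 1\right) 2 + 50} = \sqrt{\left(\left(-18 + 21\right) - 1\right) 2 + 50} = \sqrt{\left(3 - 1\right) 2 + 50} = \sqrt{2 \cdot 2 + 50} = \sqrt{4 + 50} = \sqrt{54} = 3 \sqrt{6}$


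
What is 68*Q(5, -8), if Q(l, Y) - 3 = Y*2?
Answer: -884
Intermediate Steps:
Q(l, Y) = 3 + 2*Y (Q(l, Y) = 3 + Y*2 = 3 + 2*Y)
68*Q(5, -8) = 68*(3 + 2*(-8)) = 68*(3 - 16) = 68*(-13) = -884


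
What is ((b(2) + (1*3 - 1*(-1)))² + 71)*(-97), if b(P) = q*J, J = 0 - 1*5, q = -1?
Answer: -14744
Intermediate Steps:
J = -5 (J = 0 - 5 = -5)
b(P) = 5 (b(P) = -1*(-5) = 5)
((b(2) + (1*3 - 1*(-1)))² + 71)*(-97) = ((5 + (1*3 - 1*(-1)))² + 71)*(-97) = ((5 + (3 + 1))² + 71)*(-97) = ((5 + 4)² + 71)*(-97) = (9² + 71)*(-97) = (81 + 71)*(-97) = 152*(-97) = -14744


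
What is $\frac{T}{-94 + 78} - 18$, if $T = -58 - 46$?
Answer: $- \frac{23}{2} \approx -11.5$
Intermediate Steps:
$T = -104$ ($T = -58 - 46 = -104$)
$\frac{T}{-94 + 78} - 18 = - \frac{104}{-94 + 78} - 18 = - \frac{104}{-16} - 18 = \left(-104\right) \left(- \frac{1}{16}\right) - 18 = \frac{13}{2} - 18 = - \frac{23}{2}$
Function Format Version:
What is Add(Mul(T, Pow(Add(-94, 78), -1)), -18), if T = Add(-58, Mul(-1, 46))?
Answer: Rational(-23, 2) ≈ -11.500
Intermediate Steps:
T = -104 (T = Add(-58, -46) = -104)
Add(Mul(T, Pow(Add(-94, 78), -1)), -18) = Add(Mul(-104, Pow(Add(-94, 78), -1)), -18) = Add(Mul(-104, Pow(-16, -1)), -18) = Add(Mul(-104, Rational(-1, 16)), -18) = Add(Rational(13, 2), -18) = Rational(-23, 2)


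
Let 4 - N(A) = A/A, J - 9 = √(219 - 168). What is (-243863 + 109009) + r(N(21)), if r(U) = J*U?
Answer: -134827 + 3*√51 ≈ -1.3481e+5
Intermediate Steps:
J = 9 + √51 (J = 9 + √(219 - 168) = 9 + √51 ≈ 16.141)
N(A) = 3 (N(A) = 4 - A/A = 4 - 1*1 = 4 - 1 = 3)
r(U) = U*(9 + √51) (r(U) = (9 + √51)*U = U*(9 + √51))
(-243863 + 109009) + r(N(21)) = (-243863 + 109009) + 3*(9 + √51) = -134854 + (27 + 3*√51) = -134827 + 3*√51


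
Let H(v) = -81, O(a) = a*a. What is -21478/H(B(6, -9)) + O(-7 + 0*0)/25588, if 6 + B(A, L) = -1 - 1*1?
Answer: 549583033/2072628 ≈ 265.16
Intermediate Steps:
B(A, L) = -8 (B(A, L) = -6 + (-1 - 1*1) = -6 + (-1 - 1) = -6 - 2 = -8)
O(a) = a**2
-21478/H(B(6, -9)) + O(-7 + 0*0)/25588 = -21478/(-81) + (-7 + 0*0)**2/25588 = -21478*(-1/81) + (-7 + 0)**2*(1/25588) = 21478/81 + (-7)**2*(1/25588) = 21478/81 + 49*(1/25588) = 21478/81 + 49/25588 = 549583033/2072628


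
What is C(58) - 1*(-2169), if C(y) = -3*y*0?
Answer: 2169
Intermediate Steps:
C(y) = 0
C(58) - 1*(-2169) = 0 - 1*(-2169) = 0 + 2169 = 2169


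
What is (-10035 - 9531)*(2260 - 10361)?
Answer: 158504166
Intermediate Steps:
(-10035 - 9531)*(2260 - 10361) = -19566*(-8101) = 158504166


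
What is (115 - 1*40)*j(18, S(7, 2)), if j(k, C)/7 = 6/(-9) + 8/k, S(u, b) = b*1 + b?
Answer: -350/3 ≈ -116.67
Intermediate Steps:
S(u, b) = 2*b (S(u, b) = b + b = 2*b)
j(k, C) = -14/3 + 56/k (j(k, C) = 7*(6/(-9) + 8/k) = 7*(6*(-⅑) + 8/k) = 7*(-⅔ + 8/k) = -14/3 + 56/k)
(115 - 1*40)*j(18, S(7, 2)) = (115 - 1*40)*(-14/3 + 56/18) = (115 - 40)*(-14/3 + 56*(1/18)) = 75*(-14/3 + 28/9) = 75*(-14/9) = -350/3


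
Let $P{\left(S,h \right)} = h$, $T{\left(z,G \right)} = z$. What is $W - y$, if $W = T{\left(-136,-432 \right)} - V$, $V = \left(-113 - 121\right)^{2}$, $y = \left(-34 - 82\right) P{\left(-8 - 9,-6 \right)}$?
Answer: $-55588$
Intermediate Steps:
$y = 696$ ($y = \left(-34 - 82\right) \left(-6\right) = \left(-116\right) \left(-6\right) = 696$)
$V = 54756$ ($V = \left(-234\right)^{2} = 54756$)
$W = -54892$ ($W = -136 - 54756 = -54892$)
$W - y = -54892 - 696 = -55588$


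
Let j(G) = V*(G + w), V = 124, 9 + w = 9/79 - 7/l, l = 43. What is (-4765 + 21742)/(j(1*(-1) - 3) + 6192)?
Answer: 57670869/15537676 ≈ 3.7117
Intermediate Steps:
w = -30739/3397 (w = -9 + (9/79 - 7/43) = -9 - 166/3397 = -30739/3397 ≈ -9.0489)
j(G) = -3811636/3397 + 124*G (j(G) = 124*(G - 30739/3397) = 124*(-30739/3397 + G) = -3811636/3397 + 124*G)
(-4765 + 21742)/(j(1*(-1) - 3) + 6192) = (-4765 + 21742)/((-3811636/3397 + 124*(1*(-1) - 3)) + 6192) = 16977/((-3811636/3397 + 124*(-1 - 3)) + 6192) = 16977/((-3811636/3397 + 124*(-4)) + 6192) = 16977/((-3811636/3397 - 496) + 6192) = 16977/(-5496548/3397 + 6192) = 16977/(15537676/3397) = 16977*(3397/15537676) = 57670869/15537676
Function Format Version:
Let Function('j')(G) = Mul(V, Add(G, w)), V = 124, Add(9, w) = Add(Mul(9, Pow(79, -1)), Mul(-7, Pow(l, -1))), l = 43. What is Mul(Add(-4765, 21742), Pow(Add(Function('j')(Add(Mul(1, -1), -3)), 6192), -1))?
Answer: Rational(57670869, 15537676) ≈ 3.7117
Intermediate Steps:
w = Rational(-30739, 3397) (w = Add(-9, Add(Mul(9, Pow(79, -1)), Mul(-7, Pow(43, -1)))) = Add(-9, Add(Mul(9, Rational(1, 79)), Mul(-7, Rational(1, 43)))) = Add(-9, Add(Rational(9, 79), Rational(-7, 43))) = Add(-9, Rational(-166, 3397)) = Rational(-30739, 3397) ≈ -9.0489)
Function('j')(G) = Add(Rational(-3811636, 3397), Mul(124, G)) (Function('j')(G) = Mul(124, Add(G, Rational(-30739, 3397))) = Mul(124, Add(Rational(-30739, 3397), G)) = Add(Rational(-3811636, 3397), Mul(124, G)))
Mul(Add(-4765, 21742), Pow(Add(Function('j')(Add(Mul(1, -1), -3)), 6192), -1)) = Mul(Add(-4765, 21742), Pow(Add(Add(Rational(-3811636, 3397), Mul(124, Add(Mul(1, -1), -3))), 6192), -1)) = Mul(16977, Pow(Add(Add(Rational(-3811636, 3397), Mul(124, Add(-1, -3))), 6192), -1)) = Mul(16977, Pow(Add(Add(Rational(-3811636, 3397), Mul(124, -4)), 6192), -1)) = Mul(16977, Pow(Add(Add(Rational(-3811636, 3397), -496), 6192), -1)) = Mul(16977, Pow(Add(Rational(-5496548, 3397), 6192), -1)) = Mul(16977, Pow(Rational(15537676, 3397), -1)) = Mul(16977, Rational(3397, 15537676)) = Rational(57670869, 15537676)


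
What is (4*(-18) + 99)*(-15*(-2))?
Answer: 810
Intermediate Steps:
(4*(-18) + 99)*(-15*(-2)) = (-72 + 99)*30 = 27*30 = 810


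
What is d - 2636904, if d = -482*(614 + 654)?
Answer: -3248080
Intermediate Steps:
d = -611176 (d = -482*1268 = -611176)
d - 2636904 = -611176 - 2636904 = -3248080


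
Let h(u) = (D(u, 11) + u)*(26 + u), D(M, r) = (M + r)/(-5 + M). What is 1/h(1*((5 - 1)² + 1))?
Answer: 3/2494 ≈ 0.0012029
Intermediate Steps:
D(M, r) = (M + r)/(-5 + M)
h(u) = (26 + u)*(u + (11 + u)/(-5 + u)) (h(u) = ((u + 11)/(-5 + u) + u)*(26 + u) = ((11 + u)/(-5 + u) + u)*(26 + u) = (u + (11 + u)/(-5 + u))*(26 + u) = (26 + u)*(u + (11 + u)/(-5 + u)))
1/h(1*((5 - 1)² + 1)) = 1/((286 + (1*((5 - 1)² + 1))³ - 93*((5 - 1)² + 1) + 22*(1*((5 - 1)² + 1))²)/(-5 + 1*((5 - 1)² + 1))) = 1/((286 + (1*(4² + 1))³ - 93*(4² + 1) + 22*(1*(4² + 1))²)/(-5 + 1*(4² + 1))) = 1/((286 + (1*(16 + 1))³ - 93*(16 + 1) + 22*(1*(16 + 1))²)/(-5 + 1*(16 + 1))) = 1/((286 + (1*17)³ - 93*17 + 22*(1*17)²)/(-5 + 1*17)) = 1/((286 + 17³ - 93*17 + 22*17²)/(-5 + 17)) = 1/((286 + 4913 - 1581 + 22*289)/12) = 1/((286 + 4913 - 1581 + 6358)/12) = 1/((1/12)*9976) = 1/(2494/3) = 3/2494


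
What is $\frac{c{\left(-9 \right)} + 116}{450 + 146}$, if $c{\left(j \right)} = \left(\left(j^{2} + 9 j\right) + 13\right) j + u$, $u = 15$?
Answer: $\frac{7}{298} \approx 0.02349$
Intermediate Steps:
$c{\left(j \right)} = 15 + j \left(13 + j^{2} + 9 j\right)$ ($c{\left(j \right)} = \left(\left(j^{2} + 9 j\right) + 13\right) j + 15 = \left(13 + j^{2} + 9 j\right) j + 15 = j \left(13 + j^{2} + 9 j\right) + 15 = 15 + j \left(13 + j^{2} + 9 j\right)$)
$\frac{c{\left(-9 \right)} + 116}{450 + 146} = \frac{\left(15 + \left(-9\right)^{3} + 9 \left(-9\right)^{2} + 13 \left(-9\right)\right) + 116}{450 + 146} = \frac{\left(15 - 729 + 9 \cdot 81 - 117\right) + 116}{596} = \left(\left(15 - 729 + 729 - 117\right) + 116\right) \frac{1}{596} = \left(-102 + 116\right) \frac{1}{596} = 14 \cdot \frac{1}{596} = \frac{7}{298}$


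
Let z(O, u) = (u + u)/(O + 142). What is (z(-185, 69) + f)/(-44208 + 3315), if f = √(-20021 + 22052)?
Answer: 46/586133 - √2031/40893 ≈ -0.0010236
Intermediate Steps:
z(O, u) = 2*u/(142 + O) (z(O, u) = (2*u)/(142 + O) = 2*u/(142 + O))
f = √2031 ≈ 45.067
(z(-185, 69) + f)/(-44208 + 3315) = (2*69/(142 - 185) + √2031)/(-44208 + 3315) = (2*69/(-43) + √2031)/(-40893) = (2*69*(-1/43) + √2031)*(-1/40893) = (-138/43 + √2031)*(-1/40893) = 46/586133 - √2031/40893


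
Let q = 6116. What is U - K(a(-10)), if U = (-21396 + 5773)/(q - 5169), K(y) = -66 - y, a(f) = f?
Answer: 37409/947 ≈ 39.503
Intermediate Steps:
U = -15623/947 (U = (-21396 + 5773)/(6116 - 5169) = -15623/947 ≈ -16.497)
U - K(a(-10)) = -15623/947 - (-66 - 1*(-10)) = -15623/947 - (-66 + 10) = -15623/947 - 1*(-56) = -15623/947 + 56 = 37409/947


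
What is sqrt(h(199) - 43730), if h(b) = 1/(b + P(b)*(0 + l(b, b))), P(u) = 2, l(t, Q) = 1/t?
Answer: I*sqrt(68586019560573)/39603 ≈ 209.12*I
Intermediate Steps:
h(b) = 1/(b + 2/b) (h(b) = 1/(b + 2*(0 + 1/b)) = 1/(b + 2/b))
sqrt(h(199) - 43730) = sqrt(199/(2 + 199**2) - 43730) = sqrt(199/(2 + 39601) - 43730) = sqrt(199/39603 - 43730) = sqrt(-1731838991/39603) = I*sqrt(68586019560573)/39603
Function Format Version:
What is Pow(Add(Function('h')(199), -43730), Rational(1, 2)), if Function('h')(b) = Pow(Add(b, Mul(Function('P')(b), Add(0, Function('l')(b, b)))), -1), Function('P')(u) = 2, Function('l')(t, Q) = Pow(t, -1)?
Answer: Mul(Rational(1, 39603), I, Pow(68586019560573, Rational(1, 2))) ≈ Mul(209.12, I)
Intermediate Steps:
Function('h')(b) = Pow(Add(b, Mul(2, Pow(b, -1))), -1) (Function('h')(b) = Pow(Add(b, Mul(2, Add(0, Pow(b, -1)))), -1) = Pow(Add(b, Mul(2, Pow(b, -1))), -1))
Pow(Add(Function('h')(199), -43730), Rational(1, 2)) = Pow(Add(Mul(199, Pow(Add(2, Pow(199, 2)), -1)), -43730), Rational(1, 2)) = Pow(Add(Mul(199, Pow(Add(2, 39601), -1)), -43730), Rational(1, 2)) = Pow(Add(Mul(199, Pow(39603, -1)), -43730), Rational(1, 2)) = Pow(Add(Mul(199, Rational(1, 39603)), -43730), Rational(1, 2)) = Pow(Add(Rational(199, 39603), -43730), Rational(1, 2)) = Pow(Rational(-1731838991, 39603), Rational(1, 2)) = Mul(Rational(1, 39603), I, Pow(68586019560573, Rational(1, 2)))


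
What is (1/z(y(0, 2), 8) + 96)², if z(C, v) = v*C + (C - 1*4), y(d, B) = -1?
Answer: 1555009/169 ≈ 9201.2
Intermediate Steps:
z(C, v) = -4 + C + C*v (z(C, v) = C*v + (C - 4) = C*v + (-4 + C) = -4 + C + C*v)
(1/z(y(0, 2), 8) + 96)² = (1/(-4 - 1 - 1*8) + 96)² = (1/(-4 - 1 - 8) + 96)² = (1/(-13) + 96)² = (1*(-1/13) + 96)² = (-1/13 + 96)² = (1247/13)² = 1555009/169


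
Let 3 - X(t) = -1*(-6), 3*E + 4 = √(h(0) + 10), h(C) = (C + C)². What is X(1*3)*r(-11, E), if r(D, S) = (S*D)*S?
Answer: 286/3 - 88*√10/3 ≈ 2.5732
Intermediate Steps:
h(C) = 4*C² (h(C) = (2*C)² = 4*C²)
E = -4/3 + √10/3 (E = -4/3 + √(4*0² + 10)/3 = -4/3 + √(4*0 + 10)/3 = -4/3 + √(0 + 10)/3 = -4/3 + √10/3 ≈ -0.27924)
r(D, S) = D*S² (r(D, S) = (D*S)*S = D*S²)
X(t) = -3 (X(t) = 3 - (-1)*(-6) = 3 - 1*6 = 3 - 6 = -3)
X(1*3)*r(-11, E) = -(-33)*(-4/3 + √10/3)² = 33*(-4/3 + √10/3)²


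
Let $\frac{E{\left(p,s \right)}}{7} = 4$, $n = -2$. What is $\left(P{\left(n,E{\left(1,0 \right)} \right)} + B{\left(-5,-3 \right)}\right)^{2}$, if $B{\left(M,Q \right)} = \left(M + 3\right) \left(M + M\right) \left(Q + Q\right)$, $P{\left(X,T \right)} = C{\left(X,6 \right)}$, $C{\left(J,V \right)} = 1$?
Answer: $14161$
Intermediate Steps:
$E{\left(p,s \right)} = 28$ ($E{\left(p,s \right)} = 7 \cdot 4 = 28$)
$P{\left(X,T \right)} = 1$
$B{\left(M,Q \right)} = 4 M Q \left(3 + M\right)$ ($B{\left(M,Q \right)} = \left(3 + M\right) 2 M 2 Q = \left(3 + M\right) 4 M Q = 4 M Q \left(3 + M\right)$)
$\left(P{\left(n,E{\left(1,0 \right)} \right)} + B{\left(-5,-3 \right)}\right)^{2} = \left(1 + 4 \left(-5\right) \left(-3\right) \left(3 - 5\right)\right)^{2} = \left(1 + 4 \left(-5\right) \left(-3\right) \left(-2\right)\right)^{2} = \left(1 - 120\right)^{2} = \left(-119\right)^{2} = 14161$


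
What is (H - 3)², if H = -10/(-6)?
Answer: 16/9 ≈ 1.7778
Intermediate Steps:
H = 5/3 (H = -10*(-⅙) = 5/3 ≈ 1.6667)
(H - 3)² = (5/3 - 3)² = (-4/3)² = 16/9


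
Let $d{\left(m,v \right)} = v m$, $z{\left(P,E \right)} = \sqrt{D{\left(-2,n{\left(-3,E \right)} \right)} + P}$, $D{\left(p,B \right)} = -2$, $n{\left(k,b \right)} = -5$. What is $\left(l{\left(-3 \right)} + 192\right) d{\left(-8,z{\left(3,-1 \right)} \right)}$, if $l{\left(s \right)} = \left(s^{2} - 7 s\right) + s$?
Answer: $-1752$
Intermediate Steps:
$l{\left(s \right)} = s^{2} - 6 s$
$z{\left(P,E \right)} = \sqrt{-2 + P}$
$d{\left(m,v \right)} = m v$
$\left(l{\left(-3 \right)} + 192\right) d{\left(-8,z{\left(3,-1 \right)} \right)} = \left(- 3 \left(-6 - 3\right) + 192\right) \left(- 8 \sqrt{-2 + 3}\right) = \left(\left(-3\right) \left(-9\right) + 192\right) \left(- 8 \sqrt{1}\right) = \left(27 + 192\right) \left(\left(-8\right) 1\right) = 219 \left(-8\right) = -1752$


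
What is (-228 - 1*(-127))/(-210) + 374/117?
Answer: 30119/8190 ≈ 3.6775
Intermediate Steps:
(-228 - 1*(-127))/(-210) + 374/117 = (-228 + 127)*(-1/210) + 374*(1/117) = -101*(-1/210) + 374/117 = 101/210 + 374/117 = 30119/8190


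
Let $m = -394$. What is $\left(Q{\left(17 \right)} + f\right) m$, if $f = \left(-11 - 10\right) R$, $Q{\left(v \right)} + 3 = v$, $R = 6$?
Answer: $44128$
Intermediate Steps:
$Q{\left(v \right)} = -3 + v$
$f = -126$ ($f = \left(-11 - 10\right) 6 = \left(-21\right) 6 = -126$)
$\left(Q{\left(17 \right)} + f\right) m = \left(\left(-3 + 17\right) - 126\right) \left(-394\right) = \left(14 - 126\right) \left(-394\right) = \left(-112\right) \left(-394\right) = 44128$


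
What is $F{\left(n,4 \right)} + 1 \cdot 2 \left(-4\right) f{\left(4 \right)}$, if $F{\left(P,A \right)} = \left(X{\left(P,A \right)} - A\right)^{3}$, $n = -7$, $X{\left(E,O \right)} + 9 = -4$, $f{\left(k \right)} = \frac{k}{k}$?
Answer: $-4921$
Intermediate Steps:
$f{\left(k \right)} = 1$
$X{\left(E,O \right)} = -13$ ($X{\left(E,O \right)} = -9 - 4 = -13$)
$F{\left(P,A \right)} = \left(-13 - A\right)^{3}$
$F{\left(n,4 \right)} + 1 \cdot 2 \left(-4\right) f{\left(4 \right)} = - \left(13 + 4\right)^{3} + 1 \cdot 2 \left(-4\right) 1 = - 17^{3} + 2 \left(-4\right) 1 = \left(-1\right) 4913 - 8 = -4913 - 8 = -4921$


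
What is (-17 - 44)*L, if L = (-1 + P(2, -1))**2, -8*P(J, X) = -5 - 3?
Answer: 0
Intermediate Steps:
P(J, X) = 1 (P(J, X) = -(-5 - 3)/8 = -1/8*(-8) = 1)
L = 0 (L = (-1 + 1)**2 = 0**2 = 0)
(-17 - 44)*L = (-17 - 44)*0 = -61*0 = 0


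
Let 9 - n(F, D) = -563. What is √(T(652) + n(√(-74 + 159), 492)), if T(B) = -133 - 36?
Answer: √403 ≈ 20.075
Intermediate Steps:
n(F, D) = 572 (n(F, D) = 9 - 1*(-563) = 9 + 563 = 572)
T(B) = -169
√(T(652) + n(√(-74 + 159), 492)) = √(-169 + 572) = √403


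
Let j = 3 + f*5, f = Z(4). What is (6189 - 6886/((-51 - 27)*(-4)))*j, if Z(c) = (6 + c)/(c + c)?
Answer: 35595517/624 ≈ 57044.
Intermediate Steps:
Z(c) = (6 + c)/(2*c) (Z(c) = (6 + c)/((2*c)) = (6 + c)*(1/(2*c)) = (6 + c)/(2*c))
f = 5/4 (f = (½)*(6 + 4)/4 = (½)*(¼)*10 = 5/4 ≈ 1.2500)
j = 37/4 (j = 3 + (5/4)*5 = 3 + 25/4 = 37/4 ≈ 9.2500)
(6189 - 6886/((-51 - 27)*(-4)))*j = (6189 - 6886/((-51 - 27)*(-4)))*(37/4) = (6189 - 6886/((-78*(-4))))*(37/4) = (6189 - 6886/312)*(37/4) = (6189 - 1*3443/156)*(37/4) = (6189 - 3443/156)*(37/4) = (962041/156)*(37/4) = 35595517/624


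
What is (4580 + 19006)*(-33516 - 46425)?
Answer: -1885488426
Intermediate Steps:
(4580 + 19006)*(-33516 - 46425) = 23586*(-79941) = -1885488426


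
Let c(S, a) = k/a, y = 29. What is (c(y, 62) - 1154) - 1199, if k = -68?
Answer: -72977/31 ≈ -2354.1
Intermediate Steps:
c(S, a) = -68/a
(c(y, 62) - 1154) - 1199 = (-68/62 - 1154) - 1199 = (-68*1/62 - 1154) - 1199 = (-34/31 - 1154) - 1199 = -35808/31 - 1199 = -72977/31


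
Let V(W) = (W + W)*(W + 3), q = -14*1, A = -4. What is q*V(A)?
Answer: -112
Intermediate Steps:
q = -14
V(W) = 2*W*(3 + W) (V(W) = (2*W)*(3 + W) = 2*W*(3 + W))
q*V(A) = -28*(-4)*(3 - 4) = -28*(-4)*(-1) = -14*8 = -112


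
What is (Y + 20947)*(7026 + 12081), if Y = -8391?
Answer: 239907492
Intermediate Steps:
(Y + 20947)*(7026 + 12081) = (-8391 + 20947)*(7026 + 12081) = 12556*19107 = 239907492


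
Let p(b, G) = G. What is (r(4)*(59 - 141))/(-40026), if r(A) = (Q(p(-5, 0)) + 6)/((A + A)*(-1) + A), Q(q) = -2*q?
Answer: -41/13342 ≈ -0.0030730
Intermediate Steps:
r(A) = -6/A (r(A) = (-2*0 + 6)/((A + A)*(-1) + A) = (0 + 6)/((2*A)*(-1) + A) = 6/(-2*A + A) = 6/((-A)) = 6*(-1/A) = -6/A)
(r(4)*(59 - 141))/(-40026) = ((-6/4)*(59 - 141))/(-40026) = (-6*¼*(-82))*(-1/40026) = -3/2*(-82)*(-1/40026) = 123*(-1/40026) = -41/13342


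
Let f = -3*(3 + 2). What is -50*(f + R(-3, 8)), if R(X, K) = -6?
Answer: 1050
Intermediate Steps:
f = -15 (f = -3*5 = -15)
-50*(f + R(-3, 8)) = -50*(-15 - 6) = -50*(-21) = 1050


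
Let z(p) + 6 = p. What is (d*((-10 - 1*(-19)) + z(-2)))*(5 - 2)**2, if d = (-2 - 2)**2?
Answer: 144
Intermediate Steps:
z(p) = -6 + p
d = 16 (d = (-4)**2 = 16)
(d*((-10 - 1*(-19)) + z(-2)))*(5 - 2)**2 = (16*((-10 - 1*(-19)) + (-6 - 2)))*(5 - 2)**2 = (16*((-10 + 19) - 8))*3**2 = (16*(9 - 8))*9 = (16*1)*9 = 16*9 = 144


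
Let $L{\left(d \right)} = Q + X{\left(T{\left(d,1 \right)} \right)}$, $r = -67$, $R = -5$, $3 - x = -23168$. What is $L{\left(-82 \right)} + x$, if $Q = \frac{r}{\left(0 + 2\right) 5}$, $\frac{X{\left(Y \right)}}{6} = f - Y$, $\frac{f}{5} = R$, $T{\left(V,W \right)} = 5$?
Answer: $\frac{229843}{10} \approx 22984.0$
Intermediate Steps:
$x = 23171$ ($x = 3 - -23168 = 3 + 23168 = 23171$)
$f = -25$ ($f = 5 \left(-5\right) = -25$)
$X{\left(Y \right)} = -150 - 6 Y$ ($X{\left(Y \right)} = 6 \left(-25 - Y\right) = -150 - 6 Y$)
$Q = - \frac{67}{10}$ ($Q = - \frac{67}{\left(0 + 2\right) 5} = - \frac{67}{2 \cdot 5} = - \frac{67}{10} \approx -6.7$)
$L{\left(d \right)} = - \frac{1867}{10}$ ($L{\left(d \right)} = - \frac{67}{10} - 180 = - \frac{1867}{10}$)
$L{\left(-82 \right)} + x = - \frac{1867}{10} + 23171 = \frac{229843}{10}$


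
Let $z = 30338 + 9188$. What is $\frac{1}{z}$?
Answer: $\frac{1}{39526} \approx 2.53 \cdot 10^{-5}$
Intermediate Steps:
$z = 39526$
$\frac{1}{z} = \frac{1}{39526}$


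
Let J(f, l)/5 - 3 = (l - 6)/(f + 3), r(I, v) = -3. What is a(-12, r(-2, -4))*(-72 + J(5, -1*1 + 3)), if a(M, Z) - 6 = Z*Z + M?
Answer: -357/2 ≈ -178.50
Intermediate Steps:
a(M, Z) = 6 + M + Z² (a(M, Z) = 6 + (Z*Z + M) = 6 + (Z² + M) = 6 + (M + Z²) = 6 + M + Z²)
J(f, l) = 15 + 5*(-6 + l)/(3 + f) (J(f, l) = 15 + 5*((l - 6)/(f + 3)) = 15 + 5*((-6 + l)/(3 + f)) = 15 + 5*(-6 + l)/(3 + f))
a(-12, r(-2, -4))*(-72 + J(5, -1*1 + 3)) = (6 - 12 + (-3)²)*(-72 + 5*(3 + (-1*1 + 3) + 3*5)/(3 + 5)) = (6 - 12 + 9)*(-72 + 5*(3 + (-1 + 3) + 15)/8) = 3*(-72 + 5*(⅛)*(3 + 2 + 15)) = 3*(-72 + 5*(⅛)*20) = 3*(-72 + 25/2) = 3*(-119/2) = -357/2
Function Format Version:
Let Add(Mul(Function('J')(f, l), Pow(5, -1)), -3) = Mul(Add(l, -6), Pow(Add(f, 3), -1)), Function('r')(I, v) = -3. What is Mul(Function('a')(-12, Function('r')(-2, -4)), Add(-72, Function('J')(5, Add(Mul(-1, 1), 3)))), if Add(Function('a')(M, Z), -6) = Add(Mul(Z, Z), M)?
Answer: Rational(-357, 2) ≈ -178.50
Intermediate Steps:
Function('a')(M, Z) = Add(6, M, Pow(Z, 2)) (Function('a')(M, Z) = Add(6, Add(Mul(Z, Z), M)) = Add(6, Add(Pow(Z, 2), M)) = Add(6, Add(M, Pow(Z, 2))) = Add(6, M, Pow(Z, 2)))
Function('J')(f, l) = Add(15, Mul(5, Pow(Add(3, f), -1), Add(-6, l))) (Function('J')(f, l) = Add(15, Mul(5, Mul(Add(l, -6), Pow(Add(f, 3), -1)))) = Add(15, Mul(5, Mul(Add(-6, l), Pow(Add(3, f), -1)))) = Add(15, Mul(5, Mul(Pow(Add(3, f), -1), Add(-6, l)))) = Add(15, Mul(5, Pow(Add(3, f), -1), Add(-6, l))))
Mul(Function('a')(-12, Function('r')(-2, -4)), Add(-72, Function('J')(5, Add(Mul(-1, 1), 3)))) = Mul(Add(6, -12, Pow(-3, 2)), Add(-72, Mul(5, Pow(Add(3, 5), -1), Add(3, Add(Mul(-1, 1), 3), Mul(3, 5))))) = Mul(Add(6, -12, 9), Add(-72, Mul(5, Pow(8, -1), Add(3, Add(-1, 3), 15)))) = Mul(3, Add(-72, Mul(5, Rational(1, 8), Add(3, 2, 15)))) = Mul(3, Add(-72, Mul(5, Rational(1, 8), 20))) = Mul(3, Add(-72, Rational(25, 2))) = Mul(3, Rational(-119, 2)) = Rational(-357, 2)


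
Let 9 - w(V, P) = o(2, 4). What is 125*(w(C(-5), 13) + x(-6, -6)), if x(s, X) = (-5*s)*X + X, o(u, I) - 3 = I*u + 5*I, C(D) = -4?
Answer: -26000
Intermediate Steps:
o(u, I) = 3 + 5*I + I*u (o(u, I) = 3 + (I*u + 5*I) = 3 + (5*I + I*u) = 3 + 5*I + I*u)
w(V, P) = -22 (w(V, P) = 9 - (3 + 5*4 + 4*2) = 9 - (3 + 20 + 8) = 9 - 1*31 = 9 - 31 = -22)
x(s, X) = X - 5*X*s (x(s, X) = -5*X*s + X = X - 5*X*s)
125*(w(C(-5), 13) + x(-6, -6)) = 125*(-22 - 6*(1 - 5*(-6))) = 125*(-22 - 6*(1 + 30)) = 125*(-22 - 6*31) = 125*(-22 - 186) = 125*(-208) = -26000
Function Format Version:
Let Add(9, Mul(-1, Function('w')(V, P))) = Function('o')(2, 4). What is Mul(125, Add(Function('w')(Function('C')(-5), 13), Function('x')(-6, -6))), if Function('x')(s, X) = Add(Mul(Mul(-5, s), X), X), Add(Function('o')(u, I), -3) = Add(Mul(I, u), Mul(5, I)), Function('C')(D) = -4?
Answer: -26000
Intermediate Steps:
Function('o')(u, I) = Add(3, Mul(5, I), Mul(I, u)) (Function('o')(u, I) = Add(3, Add(Mul(I, u), Mul(5, I))) = Add(3, Add(Mul(5, I), Mul(I, u))) = Add(3, Mul(5, I), Mul(I, u)))
Function('w')(V, P) = -22 (Function('w')(V, P) = Add(9, Mul(-1, Add(3, Mul(5, 4), Mul(4, 2)))) = Add(9, Mul(-1, Add(3, 20, 8))) = Add(9, Mul(-1, 31)) = Add(9, -31) = -22)
Function('x')(s, X) = Add(X, Mul(-5, X, s)) (Function('x')(s, X) = Add(Mul(-5, X, s), X) = Add(X, Mul(-5, X, s)))
Mul(125, Add(Function('w')(Function('C')(-5), 13), Function('x')(-6, -6))) = Mul(125, Add(-22, Mul(-6, Add(1, Mul(-5, -6))))) = Mul(125, Add(-22, Mul(-6, Add(1, 30)))) = Mul(125, Add(-22, Mul(-6, 31))) = Mul(125, Add(-22, -186)) = Mul(125, -208) = -26000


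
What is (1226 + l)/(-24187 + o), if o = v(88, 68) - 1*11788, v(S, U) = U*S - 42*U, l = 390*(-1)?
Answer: -836/32847 ≈ -0.025451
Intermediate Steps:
l = -390
v(S, U) = -42*U + S*U (v(S, U) = S*U - 42*U = -42*U + S*U)
o = -8660 (o = 68*(-42 + 88) - 1*11788 = 68*46 - 11788 = 3128 - 11788 = -8660)
(1226 + l)/(-24187 + o) = (1226 - 390)/(-24187 - 8660) = 836/(-32847) = 836*(-1/32847) = -836/32847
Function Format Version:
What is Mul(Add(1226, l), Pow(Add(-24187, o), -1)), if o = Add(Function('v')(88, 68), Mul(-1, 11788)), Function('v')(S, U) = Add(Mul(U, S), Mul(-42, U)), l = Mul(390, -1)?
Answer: Rational(-836, 32847) ≈ -0.025451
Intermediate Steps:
l = -390
Function('v')(S, U) = Add(Mul(-42, U), Mul(S, U)) (Function('v')(S, U) = Add(Mul(S, U), Mul(-42, U)) = Add(Mul(-42, U), Mul(S, U)))
o = -8660 (o = Add(Mul(68, Add(-42, 88)), Mul(-1, 11788)) = Add(Mul(68, 46), -11788) = Add(3128, -11788) = -8660)
Mul(Add(1226, l), Pow(Add(-24187, o), -1)) = Mul(Add(1226, -390), Pow(Add(-24187, -8660), -1)) = Mul(836, Pow(-32847, -1)) = Mul(836, Rational(-1, 32847)) = Rational(-836, 32847)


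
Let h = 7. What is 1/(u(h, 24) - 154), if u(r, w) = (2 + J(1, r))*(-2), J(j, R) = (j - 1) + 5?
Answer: -1/168 ≈ -0.0059524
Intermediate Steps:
J(j, R) = 4 + j (J(j, R) = (-1 + j) + 5 = 4 + j)
u(r, w) = -14 (u(r, w) = (2 + (4 + 1))*(-2) = (2 + 5)*(-2) = 7*(-2) = -14)
1/(u(h, 24) - 154) = 1/(-14 - 154) = 1/(-168) = -1/168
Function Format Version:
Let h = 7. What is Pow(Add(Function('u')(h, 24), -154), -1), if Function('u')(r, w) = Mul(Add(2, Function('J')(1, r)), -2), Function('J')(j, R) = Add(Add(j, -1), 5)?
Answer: Rational(-1, 168) ≈ -0.0059524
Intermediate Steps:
Function('J')(j, R) = Add(4, j) (Function('J')(j, R) = Add(Add(-1, j), 5) = Add(4, j))
Function('u')(r, w) = -14 (Function('u')(r, w) = Mul(Add(2, Add(4, 1)), -2) = Mul(Add(2, 5), -2) = Mul(7, -2) = -14)
Pow(Add(Function('u')(h, 24), -154), -1) = Pow(Add(-14, -154), -1) = Pow(-168, -1) = Rational(-1, 168)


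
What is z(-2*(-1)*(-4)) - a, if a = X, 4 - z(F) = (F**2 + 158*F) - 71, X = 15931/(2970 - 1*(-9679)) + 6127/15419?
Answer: 248346396513/195034931 ≈ 1273.3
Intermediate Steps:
X = 323140512/195034931 (X = 15931/(2970 + 9679) + 6127*(1/15419) = 15931/12649 + 6127/15419 = 323140512/195034931 ≈ 1.6568)
z(F) = 75 - F**2 - 158*F (z(F) = 4 - ((F**2 + 158*F) - 71) = 4 - (-71 + F**2 + 158*F) = 4 + (71 - F**2 - 158*F) = 75 - F**2 - 158*F)
a = 323140512/195034931 ≈ 1.6568
z(-2*(-1)*(-4)) - a = (75 - (-2*(-1)*(-4))**2 - 158*(-2*(-1))*(-4)) - 1*323140512/195034931 = (75 - (2*(-4))**2 - 316*(-4)) - 323140512/195034931 = (75 - 1*(-8)**2 - 158*(-8)) - 323140512/195034931 = (75 - 1*64 + 1264) - 323140512/195034931 = (75 - 64 + 1264) - 323140512/195034931 = 1275 - 323140512/195034931 = 248346396513/195034931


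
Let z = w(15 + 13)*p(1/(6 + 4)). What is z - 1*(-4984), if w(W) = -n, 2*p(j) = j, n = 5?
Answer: 19935/4 ≈ 4983.8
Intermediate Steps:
p(j) = j/2
w(W) = -5 (w(W) = -1*5 = -5)
z = -1/4 (z = -5/(2*(6 + 4)) = -5/(2*10) = -5*1/20 = -1/4 ≈ -0.25000)
z - 1*(-4984) = -1/4 - 1*(-4984) = -1/4 + 4984 = 19935/4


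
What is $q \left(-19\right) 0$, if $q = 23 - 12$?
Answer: $0$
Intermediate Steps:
$q = 11$ ($q = 23 - 12 = 11$)
$q \left(-19\right) 0 = 11 \left(-19\right) 0 = \left(-209\right) 0 = 0$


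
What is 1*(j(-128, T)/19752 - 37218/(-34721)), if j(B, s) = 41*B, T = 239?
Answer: 69114266/85726149 ≈ 0.80622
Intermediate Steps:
1*(j(-128, T)/19752 - 37218/(-34721)) = 1*((41*(-128))/19752 - 37218/(-34721)) = 1*(-5248*1/19752 - 37218*(-1/34721)) = 1*(-656/2469 + 37218/34721) = 1*(69114266/85726149) = 69114266/85726149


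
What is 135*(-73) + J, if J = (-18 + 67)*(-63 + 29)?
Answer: -11521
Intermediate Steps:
J = -1666 (J = 49*(-34) = -1666)
135*(-73) + J = 135*(-73) - 1666 = -9855 - 1666 = -11521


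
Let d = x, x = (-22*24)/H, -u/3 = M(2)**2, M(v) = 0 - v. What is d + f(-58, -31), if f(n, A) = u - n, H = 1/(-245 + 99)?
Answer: 77134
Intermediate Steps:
M(v) = -v
u = -12 (u = -3*(-1*2)**2 = -3*(-2)**2 = -3*4 = -12)
H = -1/146 (H = 1/(-146) = -1/146 ≈ -0.0068493)
f(n, A) = -12 - n
x = 77088 (x = (-22*24)/(-1/146) = -528*(-146) = 77088)
d = 77088
d + f(-58, -31) = 77088 + (-12 - 1*(-58)) = 77088 + (-12 + 58) = 77088 + 46 = 77134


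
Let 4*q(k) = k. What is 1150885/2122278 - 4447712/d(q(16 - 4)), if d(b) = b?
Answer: -1048808652809/707426 ≈ -1.4826e+6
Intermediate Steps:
q(k) = k/4
1150885/2122278 - 4447712/d(q(16 - 4)) = 1150885/2122278 - 4447712*4/(16 - 4) = 1150885*(1/2122278) - 4447712/((1/4)*12) = 1150885/2122278 - 4447712/3 = -1048808652809/707426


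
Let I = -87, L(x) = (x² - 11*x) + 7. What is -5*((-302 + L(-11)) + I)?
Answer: 700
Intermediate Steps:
L(x) = 7 + x² - 11*x
-5*((-302 + L(-11)) + I) = -5*((-302 + (7 + (-11)² - 11*(-11))) - 87) = -5*((-302 + (7 + 121 + 121)) - 87) = -5*((-302 + 249) - 87) = -5*(-53 - 87) = -5*(-140) = 700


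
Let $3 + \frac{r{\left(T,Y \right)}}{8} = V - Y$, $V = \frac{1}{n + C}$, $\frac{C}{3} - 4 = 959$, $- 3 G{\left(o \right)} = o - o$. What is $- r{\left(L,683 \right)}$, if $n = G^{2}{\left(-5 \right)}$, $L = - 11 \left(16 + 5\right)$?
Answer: $\frac{15854824}{2889} \approx 5488.0$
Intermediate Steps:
$G{\left(o \right)} = 0$ ($G{\left(o \right)} = - \frac{o - o}{3} = \left(- \frac{1}{3}\right) 0 = 0$)
$C = 2889$ ($C = 12 + 3 \cdot 959 = 12 + 2877 = 2889$)
$L = -231$ ($L = \left(-11\right) 21 = -231$)
$n = 0$ ($n = 0^{2} = 0$)
$V = \frac{1}{2889}$ ($V = \frac{1}{0 + 2889} = \frac{1}{2889} \approx 0.00034614$)
$r{\left(T,Y \right)} = - \frac{69328}{2889} - 8 Y$ ($r{\left(T,Y \right)} = -24 + 8 \left(\frac{1}{2889} - Y\right) = -24 - \left(- \frac{8}{2889} + 8 Y\right) = - \frac{69328}{2889} - 8 Y$)
$- r{\left(L,683 \right)} = - (- \frac{69328}{2889} - 5464) = \left(-1\right) \left(- \frac{15854824}{2889}\right) = \frac{15854824}{2889}$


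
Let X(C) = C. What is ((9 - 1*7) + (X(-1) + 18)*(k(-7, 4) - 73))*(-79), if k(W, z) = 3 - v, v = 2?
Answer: 96538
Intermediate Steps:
k(W, z) = 1 (k(W, z) = 3 - 1*2 = 3 - 2 = 1)
((9 - 1*7) + (X(-1) + 18)*(k(-7, 4) - 73))*(-79) = ((9 - 1*7) + (-1 + 18)*(1 - 73))*(-79) = ((9 - 7) + 17*(-72))*(-79) = (2 - 1224)*(-79) = -1222*(-79) = 96538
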